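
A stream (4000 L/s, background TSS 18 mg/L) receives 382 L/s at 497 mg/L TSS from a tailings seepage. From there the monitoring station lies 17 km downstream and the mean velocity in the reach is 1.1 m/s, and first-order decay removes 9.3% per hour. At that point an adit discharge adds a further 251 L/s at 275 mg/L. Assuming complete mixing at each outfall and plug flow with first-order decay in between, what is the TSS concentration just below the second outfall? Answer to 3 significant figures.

Mass balance: C = (4000·18.00 + 382.0·497.0) / 4382 = 261900/4382 = 59.76 mg/L; combined flow 4382 L/s.
Travel time t = 17·1000 / 1.1 = 15450 s = 4.293 h.
9.3%/h lost → k = −ln(1 − 0.093) = 0.09761 h⁻¹.
First-order decay: C = 59.76·exp(−k·t) = 59.76·0.6577 = 39.30 mg/L.
At the second outfall, C = (4382·39.30 + 251.0·275.0) / (4382 + 251.0) = 52.07 mg/L.

52.1 mg/L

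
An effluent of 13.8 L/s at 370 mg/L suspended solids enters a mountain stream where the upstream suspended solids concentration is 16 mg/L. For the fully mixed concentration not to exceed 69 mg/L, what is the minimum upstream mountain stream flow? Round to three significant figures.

Set C_mix = 69: (Q·16.00 + 13.80·370.0) / (Q + 13.80) = 69
→ Q = 13.80·(370.0 − 69)/(69 − 16.00) = 78.37 L/s.

78.4 L/s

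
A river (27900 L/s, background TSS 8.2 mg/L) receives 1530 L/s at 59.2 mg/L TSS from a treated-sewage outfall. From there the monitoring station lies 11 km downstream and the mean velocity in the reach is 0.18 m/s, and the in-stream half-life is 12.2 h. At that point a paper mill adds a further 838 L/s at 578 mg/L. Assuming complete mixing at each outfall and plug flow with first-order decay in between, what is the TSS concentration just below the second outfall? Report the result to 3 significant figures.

Mass balance: C = (27900·8.200 + 1530·59.20) / 29430 = 319400/29430 = 10.85 mg/L; combined flow 29430 L/s.
Travel time t = 11·1000 / 0.18 = 61110 s = 16.98 h.
Half-life 12.2 h → k = ln 2 / 12.2 = 0.05682 h⁻¹ = 1.364 d⁻¹.
First-order decay: C = 10.85·exp(−k·t) = 10.85·0.3812 = 4.136 mg/L.
At the second outfall, C = (29430·4.136 + 838.0·578.0) / (29430 + 838.0) = 20.02 mg/L.

20.0 mg/L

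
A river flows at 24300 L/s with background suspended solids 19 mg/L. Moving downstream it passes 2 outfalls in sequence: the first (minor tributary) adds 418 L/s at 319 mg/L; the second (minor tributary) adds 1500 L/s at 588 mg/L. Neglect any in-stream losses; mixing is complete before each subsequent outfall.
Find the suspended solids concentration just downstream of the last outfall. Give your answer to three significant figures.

Below outfall 1: Q → 24720 L/s, C = (24300·19.00 + 418.0·319.0)/24720 = 24.07 mg/L.
Below outfall 2: Q → 26220 L/s, C = (24720·24.07 + 1500·588.0)/26220 = 56.34 mg/L.

56.3 mg/L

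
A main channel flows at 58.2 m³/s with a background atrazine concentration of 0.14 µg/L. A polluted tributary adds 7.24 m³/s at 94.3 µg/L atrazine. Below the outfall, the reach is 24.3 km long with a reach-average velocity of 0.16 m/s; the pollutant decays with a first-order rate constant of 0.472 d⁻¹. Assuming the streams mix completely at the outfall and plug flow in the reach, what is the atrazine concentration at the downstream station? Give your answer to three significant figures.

After mixing, C = (58.20·0.1400 + 7.240·94.30) / 65.44 = 690.9/65.44 = 10.56 µg/L.
Travel time t = 24.3·1000 / 0.16 = 151900 s = 42.19 h.
First-order decay: C = 10.56·exp(−k·t) = 10.56·0.4362 = 4.605 µg/L.

4.61 µg/L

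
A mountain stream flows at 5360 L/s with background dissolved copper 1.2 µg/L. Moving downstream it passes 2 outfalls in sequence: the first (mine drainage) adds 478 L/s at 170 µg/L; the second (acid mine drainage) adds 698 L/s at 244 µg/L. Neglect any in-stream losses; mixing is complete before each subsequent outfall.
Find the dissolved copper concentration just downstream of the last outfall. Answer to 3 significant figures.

39.5 µg/L

Below outfall 1: Q → 5838 L/s, C = (5360·1.200 + 478.0·170.0)/5838 = 15.02 µg/L.
Below outfall 2: Q → 6536 L/s, C = (5838·15.02 + 698.0·244.0)/6536 = 39.47 µg/L.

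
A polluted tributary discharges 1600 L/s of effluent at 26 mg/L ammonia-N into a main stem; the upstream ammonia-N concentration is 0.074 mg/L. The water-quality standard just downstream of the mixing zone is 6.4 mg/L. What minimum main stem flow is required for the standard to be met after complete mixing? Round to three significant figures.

Set C_mix = 6.4: (Q·0.07400 + 1600·26.00) / (Q + 1600) = 6.4
→ Q = 1600·(26.00 − 6.4)/(6.4 − 0.07400) = 4957 L/s.

4960 L/s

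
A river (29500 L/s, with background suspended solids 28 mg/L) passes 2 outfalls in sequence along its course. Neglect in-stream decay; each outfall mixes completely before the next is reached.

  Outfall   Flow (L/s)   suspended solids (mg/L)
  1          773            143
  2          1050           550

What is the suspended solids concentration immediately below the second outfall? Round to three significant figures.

Outfall 1: combined Q = 30270 L/s; C = (29500·28.00 + 773.0·143.0)/30270 = 30.94 mg/L.
Outfall 2: combined Q = 31320 L/s; C = (30270·30.94 + 1050·550.0)/31320 = 48.34 mg/L.

48.3 mg/L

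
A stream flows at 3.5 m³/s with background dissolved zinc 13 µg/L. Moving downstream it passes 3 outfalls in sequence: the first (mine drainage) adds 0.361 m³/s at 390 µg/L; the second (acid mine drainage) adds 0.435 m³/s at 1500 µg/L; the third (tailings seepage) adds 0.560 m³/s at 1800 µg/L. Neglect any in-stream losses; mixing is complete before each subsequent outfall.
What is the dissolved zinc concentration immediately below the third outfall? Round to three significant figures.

380 µg/L

Outfall 1: combined Q = 3.861 m³/s; C = (3.500·13.00 + 0.3610·390.0)/3.861 = 48.25 µg/L.
Outfall 2: combined Q = 4.296 m³/s; C = (3.861·48.25 + 0.4350·1500)/4.296 = 195.2 µg/L.
Outfall 3: combined Q = 4.856 m³/s; C = (4.296·195.2 + 0.5600·1800)/4.856 = 380.3 µg/L.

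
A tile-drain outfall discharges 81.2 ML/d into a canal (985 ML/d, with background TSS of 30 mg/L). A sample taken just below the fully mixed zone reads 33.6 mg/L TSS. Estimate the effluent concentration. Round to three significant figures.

77.3 mg/L

Mass balance: 985.0·30.00 + 81.20·Cₑ = 1066·33.60
→ Cₑ = (1066·33.60 − 985.0·30.00) / 81.20 = 77.27 mg/L.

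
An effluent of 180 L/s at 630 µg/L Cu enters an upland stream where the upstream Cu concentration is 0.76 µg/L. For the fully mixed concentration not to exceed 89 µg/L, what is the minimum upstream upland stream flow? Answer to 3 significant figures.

Set C_mix = 89: (Q·0.7600 + 180.0·630.0) / (Q + 180.0) = 89
→ Q = 180.0·(630.0 − 89)/(89 − 0.7600) = 1104 L/s.

1100 L/s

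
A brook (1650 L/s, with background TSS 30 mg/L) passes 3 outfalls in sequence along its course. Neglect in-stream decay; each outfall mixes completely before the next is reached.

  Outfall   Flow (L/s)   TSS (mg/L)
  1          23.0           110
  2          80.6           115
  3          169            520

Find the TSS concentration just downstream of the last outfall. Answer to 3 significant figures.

Outfall 1: combined Q = 1673 L/s; C = (1650·30.00 + 23.00·110.0)/1673 = 31.10 mg/L.
Outfall 2: combined Q = 1754 L/s; C = (1673·31.10 + 80.60·115.0)/1754 = 34.96 mg/L.
Outfall 3: combined Q = 1923 L/s; C = (1754·34.96 + 169.0·520.0)/1923 = 77.59 mg/L.

77.6 mg/L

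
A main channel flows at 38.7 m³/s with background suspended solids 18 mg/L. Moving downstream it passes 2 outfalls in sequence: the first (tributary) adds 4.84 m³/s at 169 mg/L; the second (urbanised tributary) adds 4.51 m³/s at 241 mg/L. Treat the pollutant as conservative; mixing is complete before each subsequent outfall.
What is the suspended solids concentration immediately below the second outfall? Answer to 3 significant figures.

After outfall 1: Q = 38.70 + 4.840 = 43.54 m³/s; C = (38.70·18.00 + 4.840·169.0)/43.54 = 34.79 mg/L.
After outfall 2: Q = 43.54 + 4.510 = 48.05 m³/s; C = (43.54·34.79 + 4.510·241.0)/48.05 = 54.14 mg/L.

54.1 mg/L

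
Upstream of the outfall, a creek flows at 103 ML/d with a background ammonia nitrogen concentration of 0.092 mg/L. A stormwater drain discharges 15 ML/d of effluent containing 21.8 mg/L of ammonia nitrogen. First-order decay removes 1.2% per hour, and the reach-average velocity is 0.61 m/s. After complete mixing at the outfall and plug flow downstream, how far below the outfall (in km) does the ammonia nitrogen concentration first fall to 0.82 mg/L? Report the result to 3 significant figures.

227 km

After mixing, C = (103.0·0.09200 + 15.00·21.80) / 118.0 = 336.5/118.0 = 2.851 mg/L.
1.2%/h lost → k = −ln(1 − 0.012) = 0.01207 h⁻¹.
Set 2.851·exp(−k·t) = 0.82 → t = ln(2.851/0.82)/k = 371600 s = 103.2 h.
Distance = v·t = 0.61·371600 = 226700 m = 226.7 km.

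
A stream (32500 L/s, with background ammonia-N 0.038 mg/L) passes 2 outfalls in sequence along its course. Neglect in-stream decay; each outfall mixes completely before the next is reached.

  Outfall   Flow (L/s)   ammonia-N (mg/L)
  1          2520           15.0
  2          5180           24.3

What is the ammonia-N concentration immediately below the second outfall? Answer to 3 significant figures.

4.10 mg/L

Outfall 1: combined Q = 35020 L/s; C = (32500·0.03800 + 2520·15.00)/35020 = 1.115 mg/L.
Outfall 2: combined Q = 40200 L/s; C = (35020·1.115 + 5180·24.30)/40200 = 4.102 mg/L.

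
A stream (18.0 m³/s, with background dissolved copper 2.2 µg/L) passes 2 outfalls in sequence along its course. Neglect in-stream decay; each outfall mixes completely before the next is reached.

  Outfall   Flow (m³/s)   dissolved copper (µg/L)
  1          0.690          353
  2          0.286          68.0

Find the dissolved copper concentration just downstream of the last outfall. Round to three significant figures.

15.9 µg/L

Outfall 1: combined Q = 18.69 m³/s; C = (18.00·2.200 + 0.6900·353.0)/18.69 = 15.15 µg/L.
Outfall 2: combined Q = 18.98 m³/s; C = (18.69·15.15 + 0.2860·68.00)/18.98 = 15.95 µg/L.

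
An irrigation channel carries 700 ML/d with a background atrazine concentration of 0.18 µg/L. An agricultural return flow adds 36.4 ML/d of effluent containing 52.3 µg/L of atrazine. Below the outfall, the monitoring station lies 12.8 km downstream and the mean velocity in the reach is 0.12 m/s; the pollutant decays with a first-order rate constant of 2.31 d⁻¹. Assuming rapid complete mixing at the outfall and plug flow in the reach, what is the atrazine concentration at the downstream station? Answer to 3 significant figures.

0.159 µg/L

Mixed concentration C = ΣQC/ΣQ = (700.0·0.1800 + 36.40·52.30) / 736.4 = 2030/736.4 = 2.756 µg/L.
Travel time t = 12.8·1000 / 0.12 = 106700 s = 29.63 h.
First-order decay: C = 2.756·exp(−k·t) = 2.756·0.05774 = 0.1591 µg/L.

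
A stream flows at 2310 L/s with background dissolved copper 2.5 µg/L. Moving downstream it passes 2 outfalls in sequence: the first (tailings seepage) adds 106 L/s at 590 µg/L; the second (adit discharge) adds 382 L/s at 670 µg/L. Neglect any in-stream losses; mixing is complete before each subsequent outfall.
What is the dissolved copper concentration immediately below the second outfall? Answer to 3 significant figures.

Below outfall 1: Q → 2416 L/s, C = (2310·2.500 + 106.0·590.0)/2416 = 28.28 µg/L.
Below outfall 2: Q → 2798 L/s, C = (2416·28.28 + 382.0·670.0)/2798 = 115.9 µg/L.

116 µg/L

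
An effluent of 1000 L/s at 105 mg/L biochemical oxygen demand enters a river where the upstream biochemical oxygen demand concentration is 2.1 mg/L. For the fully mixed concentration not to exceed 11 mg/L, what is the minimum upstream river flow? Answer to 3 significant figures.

10600 L/s

Set C_mix = 11: (Q·2.100 + 1000·105.0) / (Q + 1000) = 11
→ Q = 1000·(105.0 − 11)/(11 − 2.100) = 10560 L/s.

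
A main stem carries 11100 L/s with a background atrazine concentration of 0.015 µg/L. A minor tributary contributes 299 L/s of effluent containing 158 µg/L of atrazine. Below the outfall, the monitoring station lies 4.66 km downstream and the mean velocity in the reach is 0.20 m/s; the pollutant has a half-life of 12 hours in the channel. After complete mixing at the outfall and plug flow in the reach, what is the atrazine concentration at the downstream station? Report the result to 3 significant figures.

2.86 µg/L

Mass balance: C = (11100·0.01500 + 299.0·158.0) / 11400 = 47410/11400 = 4.159 µg/L.
Travel time t = 4.66·1000 / 0.20 = 23300 s = 6.472 h.
Half-life 12 h → k = ln 2 / 12 = 0.05776 h⁻¹ = 1.386 d⁻¹.
Decay over the reach: 4.159·exp(−kt) = 4.159·0.6881 = 2.862 µg/L.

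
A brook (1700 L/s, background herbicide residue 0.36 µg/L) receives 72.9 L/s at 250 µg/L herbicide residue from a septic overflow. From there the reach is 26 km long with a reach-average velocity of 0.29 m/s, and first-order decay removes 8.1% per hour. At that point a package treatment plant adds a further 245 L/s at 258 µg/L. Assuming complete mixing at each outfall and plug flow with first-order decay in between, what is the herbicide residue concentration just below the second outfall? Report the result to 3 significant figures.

After mixing, C = (1700·0.3600 + 72.90·250.0) / 1773 = 18840/1773 = 10.62 µg/L; combined flow 1773 L/s.
Travel time t = 26·1000 / 0.29 = 89660 s = 24.90 h.
8.1%/h lost → k = −ln(1 − 0.081) = 0.08447 h⁻¹.
Decay over the reach: 10.62·exp(−kt) = 10.62·0.1220 = 1.296 µg/L.
At the second outfall, C = (1773·1.296 + 245.0·258.0) / (1773 + 245.0) = 32.46 µg/L.

32.5 µg/L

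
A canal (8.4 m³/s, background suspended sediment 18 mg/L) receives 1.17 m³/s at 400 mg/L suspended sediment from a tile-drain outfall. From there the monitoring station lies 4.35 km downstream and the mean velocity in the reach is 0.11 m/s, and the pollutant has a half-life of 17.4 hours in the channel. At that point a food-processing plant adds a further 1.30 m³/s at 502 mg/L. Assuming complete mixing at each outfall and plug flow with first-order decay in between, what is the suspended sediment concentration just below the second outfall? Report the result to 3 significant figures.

Mixed concentration C = ΣQC/ΣQ = (8.400·18.00 + 1.170·400.0) / 9.570 = 619.2/9.570 = 64.70 mg/L; combined flow 9.570 m³/s.
Travel time t = 4.35·1000 / 0.11 = 39550 s = 10.98 h.
Half-life 17.4 h → k = ln 2 / 17.4 = 0.03984 h⁻¹ = 0.9561 d⁻¹.
After decay, C = 64.70 × e^(−kt) = 64.70 × 0.6456 = 41.77 mg/L.
At the second outfall, C = (9.570·41.77 + 1.300·502.0) / (9.570 + 1.300) = 96.81 mg/L.

96.8 mg/L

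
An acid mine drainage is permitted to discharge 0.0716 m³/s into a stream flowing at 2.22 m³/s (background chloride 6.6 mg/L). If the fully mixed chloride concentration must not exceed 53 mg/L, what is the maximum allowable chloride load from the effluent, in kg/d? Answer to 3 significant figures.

Mass balance at the limit: 2.220·6.600 + 0.07160·Cₑ = 2.292·53 → Cₑ = 1492 mg/L.
Load = 0.07160 m³/s × 1492 g/m³ × 86 400 s/d = 9228 kg/d.

9230 kg/d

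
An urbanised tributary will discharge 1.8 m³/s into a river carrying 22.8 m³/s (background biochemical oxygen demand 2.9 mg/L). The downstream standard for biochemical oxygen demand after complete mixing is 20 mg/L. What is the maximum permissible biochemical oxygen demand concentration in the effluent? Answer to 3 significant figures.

At the limit, (Qr·Cr + Qe·Cₑ)/(Qr + Qe) = 20:
Cₑ = (24.60·20 − 22.80·2.900) / 1.800 = 236.6 mg/L.

237 mg/L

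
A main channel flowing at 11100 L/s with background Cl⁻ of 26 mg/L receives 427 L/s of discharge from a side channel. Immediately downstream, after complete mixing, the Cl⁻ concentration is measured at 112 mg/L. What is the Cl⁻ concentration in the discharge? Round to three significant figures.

Mass balance: 11100·26.00 + 427.0·Cₑ = 11530·112.0
→ Cₑ = (11530·112.0 − 11100·26.00) / 427.0 = 2348 mg/L.

2350 mg/L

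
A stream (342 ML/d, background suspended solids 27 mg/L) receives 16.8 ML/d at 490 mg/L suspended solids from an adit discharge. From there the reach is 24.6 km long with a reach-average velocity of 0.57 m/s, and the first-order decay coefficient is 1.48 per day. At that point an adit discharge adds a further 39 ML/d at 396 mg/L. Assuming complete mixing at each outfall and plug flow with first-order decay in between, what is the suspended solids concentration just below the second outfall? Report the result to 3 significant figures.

59.8 mg/L

Mixed concentration C = ΣQC/ΣQ = (342.0·27.00 + 16.80·490.0) / 358.8 = 17470/358.8 = 48.68 mg/L; combined flow 358.8 ML/d.
Travel time t = 24.6·1000 / 0.57 = 43160 s = 11.99 h.
First-order decay: C = 48.68·exp(−k·t) = 48.68·0.4775 = 23.24 mg/L.
At the second outfall, C = (358.8·23.24 + 39.00·396.0) / (358.8 + 39.00) = 59.79 mg/L.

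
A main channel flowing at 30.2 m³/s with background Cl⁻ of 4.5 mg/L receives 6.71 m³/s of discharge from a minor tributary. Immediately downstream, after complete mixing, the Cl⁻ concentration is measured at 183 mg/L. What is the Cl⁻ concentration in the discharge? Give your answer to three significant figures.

986 mg/L

Mass balance: 30.20·4.500 + 6.710·Cₑ = 36.91·183.0
→ Cₑ = (36.91·183.0 − 30.20·4.500) / 6.710 = 986.4 mg/L.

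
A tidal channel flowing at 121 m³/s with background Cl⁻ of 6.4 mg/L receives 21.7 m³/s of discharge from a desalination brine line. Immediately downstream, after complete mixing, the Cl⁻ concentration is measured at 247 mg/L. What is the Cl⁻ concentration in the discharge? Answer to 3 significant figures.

Mass balance: 121.0·6.400 + 21.70·Cₑ = 142.7·247.0
→ Cₑ = (142.7·247.0 − 121.0·6.400) / 21.70 = 1589 mg/L.

1590 mg/L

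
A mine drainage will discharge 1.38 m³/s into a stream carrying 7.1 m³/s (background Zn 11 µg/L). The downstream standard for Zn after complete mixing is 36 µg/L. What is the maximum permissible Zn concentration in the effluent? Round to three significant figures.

165 µg/L

At the limit, (Qr·Cr + Qe·Cₑ)/(Qr + Qe) = 36:
Cₑ = (8.480·36 − 7.100·11.00) / 1.380 = 164.6 µg/L.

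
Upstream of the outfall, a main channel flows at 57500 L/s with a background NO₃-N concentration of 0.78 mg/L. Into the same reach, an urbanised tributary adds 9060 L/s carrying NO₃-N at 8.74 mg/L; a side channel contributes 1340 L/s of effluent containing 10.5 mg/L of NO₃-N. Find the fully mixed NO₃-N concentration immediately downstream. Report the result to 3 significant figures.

2.03 mg/L

Conservation of mass: C = (57500·0.7800 + 9060·8.740 + 1340·10.50) / 67900 = 138100/67900 = 2.034 mg/L.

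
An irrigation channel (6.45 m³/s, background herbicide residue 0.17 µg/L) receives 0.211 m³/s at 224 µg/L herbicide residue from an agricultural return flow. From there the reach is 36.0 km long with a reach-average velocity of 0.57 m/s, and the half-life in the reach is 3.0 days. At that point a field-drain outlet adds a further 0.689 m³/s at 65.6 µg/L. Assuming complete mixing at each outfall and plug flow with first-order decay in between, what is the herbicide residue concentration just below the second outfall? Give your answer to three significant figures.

11.7 µg/L

Mixed concentration C = ΣQC/ΣQ = (6.450·0.1700 + 0.2110·224.0) / 6.661 = 48.36/6.661 = 7.260 µg/L; combined flow 6.661 m³/s.
Travel time t = 36.0·1000 / 0.57 = 63160 s = 17.54 h.
Half-life 3.0 d → k = ln 2 / 3.0 = 0.2310 d⁻¹.
Applying C = C₀e^(−kt): 7.260 × 0.8446 = 6.132 µg/L.
At the second outfall, C = (6.661·6.132 + 0.6890·65.60) / (6.661 + 0.6890) = 11.71 µg/L.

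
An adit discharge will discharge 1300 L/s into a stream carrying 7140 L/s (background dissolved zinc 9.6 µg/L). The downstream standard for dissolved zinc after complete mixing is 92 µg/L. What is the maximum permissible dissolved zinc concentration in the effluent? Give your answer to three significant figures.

At the limit, (Qr·Cr + Qe·Cₑ)/(Qr + Qe) = 92:
Cₑ = (8440·92 − 7140·9.600) / 1300 = 544.6 µg/L.

545 µg/L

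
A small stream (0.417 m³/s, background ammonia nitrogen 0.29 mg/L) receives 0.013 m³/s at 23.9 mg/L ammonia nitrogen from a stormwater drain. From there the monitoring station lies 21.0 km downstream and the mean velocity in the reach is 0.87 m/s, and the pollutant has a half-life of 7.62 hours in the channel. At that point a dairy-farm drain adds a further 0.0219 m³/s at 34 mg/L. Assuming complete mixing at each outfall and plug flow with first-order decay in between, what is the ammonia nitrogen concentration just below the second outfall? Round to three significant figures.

Flow-weighted average: C = (0.4170·0.2900 + 0.01300·23.90) / 0.4300 = 0.4316/0.4300 = 1.004 mg/L; combined flow 0.4300 m³/s.
Travel time t = 21.0·1000 / 0.87 = 24140 s = 6.705 h.
Half-life 7.62 h → k = ln 2 / 7.62 = 0.09096 h⁻¹ = 2.183 d⁻¹.
Applying C = C₀e^(−kt): 1.004 × 0.5434 = 0.5455 mg/L.
Second outfall: C = (0.4300·0.5455 + 0.02190·34.00)/0.4519 = 2.167 mg/L.

2.17 mg/L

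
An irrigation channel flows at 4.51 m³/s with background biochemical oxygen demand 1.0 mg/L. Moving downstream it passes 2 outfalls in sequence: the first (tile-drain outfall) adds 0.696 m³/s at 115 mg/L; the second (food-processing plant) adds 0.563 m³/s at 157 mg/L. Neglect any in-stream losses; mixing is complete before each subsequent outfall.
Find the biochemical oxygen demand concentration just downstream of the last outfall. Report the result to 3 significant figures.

30.0 mg/L

Below outfall 1: Q → 5.206 m³/s, C = (4.510·1.000 + 0.6960·115.0)/5.206 = 16.24 mg/L.
Below outfall 2: Q → 5.769 m³/s, C = (5.206·16.24 + 0.5630·157.0)/5.769 = 29.98 mg/L.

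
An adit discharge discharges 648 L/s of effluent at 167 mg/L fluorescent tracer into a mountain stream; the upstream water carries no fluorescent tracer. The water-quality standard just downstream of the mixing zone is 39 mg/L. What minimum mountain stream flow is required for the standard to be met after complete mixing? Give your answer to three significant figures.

2130 L/s

Set C_mix = 39: (Q·0 + 648.0·167.0) / (Q + 648.0) = 39
→ Q = 648.0·(167.0 − 39)/(39 − 0) = 2127 L/s.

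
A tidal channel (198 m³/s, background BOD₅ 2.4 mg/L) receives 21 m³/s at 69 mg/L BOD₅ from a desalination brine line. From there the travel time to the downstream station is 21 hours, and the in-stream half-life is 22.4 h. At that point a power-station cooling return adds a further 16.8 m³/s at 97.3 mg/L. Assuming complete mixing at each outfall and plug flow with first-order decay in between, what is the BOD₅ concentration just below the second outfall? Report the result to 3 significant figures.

11.2 mg/L

Mixed concentration C = ΣQC/ΣQ = (198.0·2.400 + 21.00·69.00) / 219.0 = 1924/219.0 = 8.786 mg/L; combined flow 219.0 m³/s.
Half-life 22.4 h → k = ln 2 / 22.4 = 0.03094 h⁻¹ = 0.7427 d⁻¹.
After decay, C = 8.786 × e^(−kt) = 8.786 × 0.5221 = 4.588 mg/L.
At the second outfall, C = (219.0·4.588 + 16.80·97.30) / (219.0 + 16.80) = 11.19 mg/L.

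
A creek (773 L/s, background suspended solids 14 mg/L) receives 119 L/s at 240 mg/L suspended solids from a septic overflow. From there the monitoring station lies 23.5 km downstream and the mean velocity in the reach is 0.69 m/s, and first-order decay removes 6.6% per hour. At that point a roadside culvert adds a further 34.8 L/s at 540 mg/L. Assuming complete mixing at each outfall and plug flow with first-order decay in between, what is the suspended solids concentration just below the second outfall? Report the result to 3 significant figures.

42.5 mg/L

Conservation of mass: C = (773.0·14.00 + 119.0·240.0) / 892.0 = 39380/892.0 = 44.15 mg/L; combined flow 892.0 L/s.
Travel time t = 23.5·1000 / 0.69 = 34060 s = 9.461 h.
6.6%/h lost → k = −ln(1 − 0.066) = 0.06828 h⁻¹.
After decay, C = 44.15 × e^(−kt) = 44.15 × 0.5242 = 23.14 mg/L.
Second outfall: C = (892.0·23.14 + 34.80·540.0)/926.8 = 42.55 mg/L.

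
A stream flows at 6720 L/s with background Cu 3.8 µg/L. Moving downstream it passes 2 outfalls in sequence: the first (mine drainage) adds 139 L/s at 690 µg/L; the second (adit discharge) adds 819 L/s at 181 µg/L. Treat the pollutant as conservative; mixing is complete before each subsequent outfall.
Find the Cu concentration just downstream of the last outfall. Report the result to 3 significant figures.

35.1 µg/L

After outfall 1: Q = 6720 + 139.0 = 6859 L/s; C = (6720·3.800 + 139.0·690.0)/6859 = 17.71 µg/L.
After outfall 2: Q = 6859 + 819.0 = 7678 L/s; C = (6859·17.71 + 819.0·181.0)/7678 = 35.12 µg/L.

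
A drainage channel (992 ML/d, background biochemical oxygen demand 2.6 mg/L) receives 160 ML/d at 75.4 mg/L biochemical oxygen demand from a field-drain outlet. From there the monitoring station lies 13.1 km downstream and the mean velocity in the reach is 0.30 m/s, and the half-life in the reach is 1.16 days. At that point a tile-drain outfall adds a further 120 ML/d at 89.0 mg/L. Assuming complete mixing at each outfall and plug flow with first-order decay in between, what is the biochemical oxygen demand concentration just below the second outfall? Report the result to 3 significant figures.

Flow-weighted average: C = (992.0·2.600 + 160.0·75.40) / 1152 = 14640/1152 = 12.71 mg/L; combined flow 1152 ML/d.
Travel time t = 13.1·1000 / 0.30 = 43670 s = 12.13 h.
Half-life 1.16 d → k = ln 2 / 1.16 = 0.5975 d⁻¹.
Decay over the reach: 12.71·exp(−kt) = 12.71·0.7393 = 9.398 mg/L.
At the second outfall, C = (1152·9.398 + 120.0·89.00) / (1152 + 120.0) = 16.91 mg/L.

16.9 mg/L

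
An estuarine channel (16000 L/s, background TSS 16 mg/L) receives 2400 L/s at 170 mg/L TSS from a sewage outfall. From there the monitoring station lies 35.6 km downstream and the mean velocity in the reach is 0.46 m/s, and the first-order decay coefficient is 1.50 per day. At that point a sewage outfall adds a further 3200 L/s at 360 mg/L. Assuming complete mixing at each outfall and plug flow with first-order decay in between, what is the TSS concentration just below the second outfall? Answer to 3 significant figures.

61.4 mg/L

Mixed concentration C = ΣQC/ΣQ = (16000·16.00 + 2400·170.0) / 18400 = 664000/18400 = 36.09 mg/L; combined flow 18400 L/s.
Travel time t = 35.6·1000 / 0.46 = 77390 s = 21.50 h.
Decay over the reach: 36.09·exp(−kt) = 36.09·0.2609 = 9.415 mg/L.
At the second outfall, C = (18400·9.415 + 3200·360.0) / (18400 + 3200) = 61.35 mg/L.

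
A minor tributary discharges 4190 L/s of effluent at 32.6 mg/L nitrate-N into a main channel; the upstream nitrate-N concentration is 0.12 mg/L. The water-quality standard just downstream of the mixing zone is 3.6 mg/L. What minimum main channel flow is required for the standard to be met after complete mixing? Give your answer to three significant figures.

Set C_mix = 3.6: (Q·0.1200 + 4190·32.60) / (Q + 4190) = 3.6
→ Q = 4190·(32.60 − 3.6)/(3.6 − 0.1200) = 34920 L/s.

34900 L/s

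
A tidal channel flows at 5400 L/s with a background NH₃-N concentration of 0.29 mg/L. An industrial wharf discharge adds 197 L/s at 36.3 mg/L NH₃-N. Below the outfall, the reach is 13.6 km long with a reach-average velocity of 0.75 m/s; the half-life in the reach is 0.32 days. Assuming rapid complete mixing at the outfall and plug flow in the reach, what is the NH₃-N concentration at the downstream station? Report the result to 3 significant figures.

0.989 mg/L

Mixed concentration C = ΣQC/ΣQ = (5400·0.2900 + 197.0·36.30) / 5597 = 8717/5597 = 1.557 mg/L.
Travel time t = 13.6·1000 / 0.75 = 18130 s = 5.037 h.
Half-life 0.32 d → k = ln 2 / 0.32 = 2.166 d⁻¹.
Decay over the reach: 1.557·exp(−kt) = 1.557·0.6347 = 0.9885 mg/L.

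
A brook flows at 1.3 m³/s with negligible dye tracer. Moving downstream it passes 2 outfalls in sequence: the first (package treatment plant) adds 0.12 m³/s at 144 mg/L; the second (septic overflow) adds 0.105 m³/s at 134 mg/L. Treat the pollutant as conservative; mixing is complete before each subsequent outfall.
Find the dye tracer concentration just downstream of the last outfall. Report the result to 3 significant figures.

20.6 mg/L

After outfall 1: Q = 1.300 + 0.1200 = 1.420 m³/s; C = (1.300·0 + 0.1200·144.0)/1.420 = 12.17 mg/L.
After outfall 2: Q = 1.420 + 0.1050 = 1.525 m³/s; C = (1.420·12.17 + 0.1050·134.0)/1.525 = 20.56 mg/L.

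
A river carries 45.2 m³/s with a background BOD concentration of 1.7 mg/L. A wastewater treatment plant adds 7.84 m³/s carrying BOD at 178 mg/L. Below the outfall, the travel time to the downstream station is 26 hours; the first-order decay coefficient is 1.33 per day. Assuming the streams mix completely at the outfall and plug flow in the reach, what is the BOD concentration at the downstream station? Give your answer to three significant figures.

Conservation of mass: C = (45.20·1.700 + 7.840·178.0) / 53.04 = 1472/53.04 = 27.76 mg/L.
First-order decay: C = 27.76·exp(−k·t) = 27.76·0.2367 = 6.572 mg/L.

6.57 mg/L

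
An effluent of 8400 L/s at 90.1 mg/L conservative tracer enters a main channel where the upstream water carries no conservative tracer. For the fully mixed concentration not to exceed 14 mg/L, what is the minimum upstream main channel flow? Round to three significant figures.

45700 L/s

Set C_mix = 14: (Q·0 + 8400·90.10) / (Q + 8400) = 14
→ Q = 8400·(90.10 − 14)/(14 − 0) = 45660 L/s.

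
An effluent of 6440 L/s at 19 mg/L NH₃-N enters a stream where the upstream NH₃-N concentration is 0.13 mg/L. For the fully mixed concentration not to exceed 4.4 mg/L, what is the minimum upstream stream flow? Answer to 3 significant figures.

Set C_mix = 4.4: (Q·0.1300 + 6440·19.00) / (Q + 6440) = 4.4
→ Q = 6440·(19.00 − 4.4)/(4.4 − 0.1300) = 22020 L/s.

22000 L/s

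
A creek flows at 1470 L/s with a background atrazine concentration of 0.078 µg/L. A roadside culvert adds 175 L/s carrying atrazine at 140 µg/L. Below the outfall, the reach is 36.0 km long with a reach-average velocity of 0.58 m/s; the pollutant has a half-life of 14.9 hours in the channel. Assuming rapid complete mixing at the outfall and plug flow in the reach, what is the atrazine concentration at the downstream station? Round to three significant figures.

6.71 µg/L

Mass balance: C = (1470·0.07800 + 175.0·140.0) / 1645 = 24610/1645 = 14.96 µg/L.
Travel time t = 36.0·1000 / 0.58 = 62070 s = 17.24 h.
Half-life 14.9 h → k = ln 2 / 14.9 = 0.04652 h⁻¹ = 1.116 d⁻¹.
Decay over the reach: 14.96·exp(−kt) = 14.96·0.4484 = 6.710 µg/L.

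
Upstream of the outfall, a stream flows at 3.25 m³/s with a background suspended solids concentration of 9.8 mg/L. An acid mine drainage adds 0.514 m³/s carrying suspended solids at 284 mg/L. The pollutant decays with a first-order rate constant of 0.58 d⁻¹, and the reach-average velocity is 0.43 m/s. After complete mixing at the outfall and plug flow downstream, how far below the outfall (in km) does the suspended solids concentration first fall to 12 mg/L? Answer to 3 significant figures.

After mixing, C = (3.250·9.800 + 0.5140·284.0) / 3.764 = 177.8/3.764 = 47.24 mg/L.
Set 47.24·exp(−k·t) = 12 → t = ln(47.24/12)/k = 204100 s = 56.71 h.
Distance = v·t = 0.43·204100 = 87780 m = 87.78 km.

87.8 km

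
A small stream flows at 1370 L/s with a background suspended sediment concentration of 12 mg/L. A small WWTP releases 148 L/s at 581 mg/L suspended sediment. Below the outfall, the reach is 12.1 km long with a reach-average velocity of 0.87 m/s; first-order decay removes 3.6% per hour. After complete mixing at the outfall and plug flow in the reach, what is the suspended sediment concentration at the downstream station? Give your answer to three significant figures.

Flow-weighted average: C = (1370·12.00 + 148.0·581.0) / 1518 = 102400/1518 = 67.48 mg/L.
Travel time t = 12.1·1000 / 0.87 = 13910 s = 3.863 h.
3.6%/h lost → k = −ln(1 − 0.036) = 0.03666 h⁻¹.
After decay, C = 67.48 × e^(−kt) = 67.48 × 0.8679 = 58.56 mg/L.

58.6 mg/L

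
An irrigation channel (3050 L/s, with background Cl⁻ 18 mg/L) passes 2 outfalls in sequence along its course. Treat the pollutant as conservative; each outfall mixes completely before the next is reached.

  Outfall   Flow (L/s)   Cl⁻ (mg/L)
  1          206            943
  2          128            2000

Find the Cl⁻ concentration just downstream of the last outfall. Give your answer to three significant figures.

Outfall 1: combined Q = 3256 L/s; C = (3050·18.00 + 206.0·943.0)/3256 = 76.52 mg/L.
Outfall 2: combined Q = 3384 L/s; C = (3256·76.52 + 128.0·2000)/3384 = 149.3 mg/L.

149 mg/L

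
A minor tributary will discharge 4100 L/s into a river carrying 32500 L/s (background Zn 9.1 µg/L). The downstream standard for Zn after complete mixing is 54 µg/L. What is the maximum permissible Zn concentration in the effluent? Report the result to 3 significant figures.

At the limit, (Qr·Cr + Qe·Cₑ)/(Qr + Qe) = 54:
Cₑ = (36600·54 − 32500·9.100) / 4100 = 409.9 µg/L.

410 µg/L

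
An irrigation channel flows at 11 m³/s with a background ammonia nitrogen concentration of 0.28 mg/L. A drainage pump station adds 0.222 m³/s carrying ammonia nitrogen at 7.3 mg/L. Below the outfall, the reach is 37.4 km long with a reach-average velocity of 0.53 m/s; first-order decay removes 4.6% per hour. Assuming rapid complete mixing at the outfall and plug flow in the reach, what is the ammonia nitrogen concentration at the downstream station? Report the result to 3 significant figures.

After mixing, C = (11.00·0.2800 + 0.2220·7.300) / 11.22 = 4.701/11.22 = 0.4189 mg/L.
Travel time t = 37.4·1000 / 0.53 = 70570 s = 19.60 h.
4.6%/h lost → k = −ln(1 − 0.046) = 0.04709 h⁻¹.
First-order decay: C = 0.4189·exp(−k·t) = 0.4189·0.3973 = 0.1664 mg/L.

0.166 mg/L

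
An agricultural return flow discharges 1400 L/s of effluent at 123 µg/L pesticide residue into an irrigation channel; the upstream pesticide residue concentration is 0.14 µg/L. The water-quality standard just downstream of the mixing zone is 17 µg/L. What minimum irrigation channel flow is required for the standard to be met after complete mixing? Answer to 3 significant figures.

8800 L/s

Set C_mix = 17: (Q·0.1400 + 1400·123.0) / (Q + 1400) = 17
→ Q = 1400·(123.0 − 17)/(17 − 0.1400) = 8802 L/s.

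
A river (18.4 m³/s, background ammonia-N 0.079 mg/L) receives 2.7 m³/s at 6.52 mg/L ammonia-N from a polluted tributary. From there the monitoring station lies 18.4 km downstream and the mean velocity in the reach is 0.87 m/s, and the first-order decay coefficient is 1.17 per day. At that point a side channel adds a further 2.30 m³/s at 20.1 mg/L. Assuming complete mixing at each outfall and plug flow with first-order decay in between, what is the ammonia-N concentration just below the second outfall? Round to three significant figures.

Mixed concentration C = ΣQC/ΣQ = (18.40·0.07900 + 2.700·6.520) / 21.10 = 19.06/21.10 = 0.9032 mg/L; combined flow 21.10 m³/s.
Travel time t = 18.4·1000 / 0.87 = 21150 s = 5.875 h.
Decay over the reach: 0.9032·exp(−kt) = 0.9032·0.7510 = 0.6783 mg/L.
Second outfall: C = (21.10·0.6783 + 2.300·20.10)/23.40 = 2.587 mg/L.

2.59 mg/L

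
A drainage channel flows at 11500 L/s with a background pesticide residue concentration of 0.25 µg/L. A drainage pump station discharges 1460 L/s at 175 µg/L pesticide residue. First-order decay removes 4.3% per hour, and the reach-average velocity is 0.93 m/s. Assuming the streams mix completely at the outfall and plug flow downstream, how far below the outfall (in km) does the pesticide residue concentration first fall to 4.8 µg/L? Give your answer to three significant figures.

Conservation of mass: C = (11500·0.2500 + 1460·175.0) / 12960 = 258400/12960 = 19.94 µg/L.
4.3%/h lost → k = −ln(1 − 0.043) = 0.04395 h⁻¹.
Set 19.94·exp(−k·t) = 4.8 → t = ln(19.94/4.8)/k = 116600 s = 32.40 h.
Distance = v·t = 0.93·116600 = 108500 m = 108.5 km.

108 km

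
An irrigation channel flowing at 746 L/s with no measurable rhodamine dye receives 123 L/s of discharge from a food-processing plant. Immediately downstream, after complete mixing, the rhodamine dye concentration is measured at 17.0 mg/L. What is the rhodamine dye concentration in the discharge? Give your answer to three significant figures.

Mass balance: 746.0·0 + 123.0·Cₑ = 869.0·17.00
→ Cₑ = (869.0·17.00 − 746.0·0) / 123.0 = 120.1 mg/L.

120 mg/L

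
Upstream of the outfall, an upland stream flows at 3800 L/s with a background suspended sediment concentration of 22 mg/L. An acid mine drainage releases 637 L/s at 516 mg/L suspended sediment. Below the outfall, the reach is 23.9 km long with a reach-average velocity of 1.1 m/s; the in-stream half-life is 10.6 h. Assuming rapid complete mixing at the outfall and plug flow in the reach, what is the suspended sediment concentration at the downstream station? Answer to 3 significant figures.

62.6 mg/L

Mass balance: C = (3800·22.00 + 637.0·516.0) / 4437 = 412300/4437 = 92.92 mg/L.
Travel time t = 23.9·1000 / 1.1 = 21730 s = 6.035 h.
Half-life 10.6 h → k = ln 2 / 10.6 = 0.06539 h⁻¹ = 1.569 d⁻¹.
Decay over the reach: 92.92·exp(−kt) = 92.92·0.6739 = 62.62 mg/L.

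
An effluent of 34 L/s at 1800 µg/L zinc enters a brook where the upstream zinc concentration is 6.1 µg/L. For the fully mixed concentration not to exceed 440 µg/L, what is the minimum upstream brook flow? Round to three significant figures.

107 L/s

Set C_mix = 440: (Q·6.100 + 34.00·1800) / (Q + 34.00) = 440
→ Q = 34.00·(1800 − 440)/(440 − 6.100) = 106.6 L/s.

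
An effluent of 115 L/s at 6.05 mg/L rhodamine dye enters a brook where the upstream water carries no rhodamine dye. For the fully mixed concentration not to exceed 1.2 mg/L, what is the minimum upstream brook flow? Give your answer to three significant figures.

Set C_mix = 1.2: (Q·0 + 115.0·6.050) / (Q + 115.0) = 1.2
→ Q = 115.0·(6.050 − 1.2)/(1.2 − 0) = 464.8 L/s.

465 L/s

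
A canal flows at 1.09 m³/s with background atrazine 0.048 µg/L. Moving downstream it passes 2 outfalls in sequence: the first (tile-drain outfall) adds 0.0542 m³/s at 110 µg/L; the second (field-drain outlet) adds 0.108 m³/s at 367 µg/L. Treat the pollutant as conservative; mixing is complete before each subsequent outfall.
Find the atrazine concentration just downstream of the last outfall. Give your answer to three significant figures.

36.5 µg/L

After outfall 1: Q = 1.090 + 0.05420 = 1.144 m³/s; C = (1.090·0.04800 + 0.05420·110.0)/1.144 = 5.256 µg/L.
After outfall 2: Q = 1.144 + 0.1080 = 1.252 m³/s; C = (1.144·5.256 + 0.1080·367.0)/1.252 = 36.46 µg/L.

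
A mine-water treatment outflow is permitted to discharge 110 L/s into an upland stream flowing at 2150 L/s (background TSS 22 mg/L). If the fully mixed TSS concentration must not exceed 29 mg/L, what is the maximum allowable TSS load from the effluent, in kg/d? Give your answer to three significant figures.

1580 kg/d

Mass balance at the limit: 2150·22.00 + 110.0·Cₑ = 2260·29 → Cₑ = 165.8 mg/L.
110.0 L/s = 0.1100 m³/s. Load = 0.1100 m³/s × 165.8 g/m³ × 86 400 s/d = 1576 kg/d.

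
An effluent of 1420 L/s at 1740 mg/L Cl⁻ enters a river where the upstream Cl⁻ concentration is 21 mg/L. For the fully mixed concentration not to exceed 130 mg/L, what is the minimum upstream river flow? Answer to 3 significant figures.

Set C_mix = 130: (Q·21.00 + 1420·1740) / (Q + 1420) = 130
→ Q = 1420·(1740 − 130)/(130 − 21.00) = 20970 L/s.

21000 L/s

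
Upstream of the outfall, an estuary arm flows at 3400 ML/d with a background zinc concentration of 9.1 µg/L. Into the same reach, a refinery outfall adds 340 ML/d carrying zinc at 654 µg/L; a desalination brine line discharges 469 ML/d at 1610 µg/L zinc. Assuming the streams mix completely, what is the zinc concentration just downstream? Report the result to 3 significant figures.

240 µg/L

Mixed concentration C = ΣQC/ΣQ = (3400·9.100 + 340.0·654.0 + 469.0·1610) / 4209 = 1008000/4209 = 239.6 µg/L.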